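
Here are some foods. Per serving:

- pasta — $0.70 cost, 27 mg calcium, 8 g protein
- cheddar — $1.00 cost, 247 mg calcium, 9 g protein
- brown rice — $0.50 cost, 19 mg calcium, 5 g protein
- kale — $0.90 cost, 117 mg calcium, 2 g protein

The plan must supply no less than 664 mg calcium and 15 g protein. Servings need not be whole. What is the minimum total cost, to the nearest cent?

At the optimum either one food covers both requirements or two foods hit both targets exactly; no other combination can be cheaper.
pasta only: max(664/27, 15/8) = 24.59 servings → $17.21.
cheddar only: max(664/247, 15/9) = 2.688 servings → $2.69.
brown rice only: max(664/19, 15/5) = 34.95 servings → $17.47.
kale only: max(664/117, 15/2) = 7.5 servings → $6.75.
pasta + cheddar: the both-tight solution has a negative serving — not a feasible corner.
pasta + brown rice with both targets exact would need a negative amount; discard.
pasta + kale with both tight: 0.4841 servings and 5.563 servings → $5.35.
cheddar + brown rice: intersection lies outside the first quadrant.
cheddar + kale with both tight: 0.7639 servings and 4.063 servings → $4.42.
brown rice + kale with both tight: 0.7806 servings and 5.548 servings → $5.38.
Cheapest feasible corner: $2.69.

$2.69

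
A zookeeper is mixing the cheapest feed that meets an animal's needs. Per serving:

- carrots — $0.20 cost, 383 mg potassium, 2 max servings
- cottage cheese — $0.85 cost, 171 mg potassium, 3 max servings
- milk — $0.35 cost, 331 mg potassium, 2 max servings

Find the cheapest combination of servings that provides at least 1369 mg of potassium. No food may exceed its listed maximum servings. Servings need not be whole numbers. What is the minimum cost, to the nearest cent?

Cost per mg of potassium: carrots $0.0005, milk $0.0011, cottage cheese $0.0050.
Take 2 servings of carrots: +766.0 mg potassium for $0.40 (total $0.40, still need 603.0 mg).
Take 1.822 servings of milk: +603.0 mg potassium for $0.64 (total $1.04, still need 0.0 mg).
Filling from the cheapest source first is optimal under one linear minimum: $1.04.

$1.04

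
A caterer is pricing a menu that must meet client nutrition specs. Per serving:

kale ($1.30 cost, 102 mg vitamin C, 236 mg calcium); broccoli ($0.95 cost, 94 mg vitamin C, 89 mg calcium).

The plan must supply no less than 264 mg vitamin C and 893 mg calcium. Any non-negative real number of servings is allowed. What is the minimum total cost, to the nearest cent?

kale only: max(264/102, 893/236) = 3.784 servings → $4.92.
broccoli only: max(264/94, 893/89) = 10.03 servings → $9.53.
kale + broccoli: the both-tight solution has a negative serving — not a feasible corner.
The minimum over all feasible corners is $4.92.

$4.92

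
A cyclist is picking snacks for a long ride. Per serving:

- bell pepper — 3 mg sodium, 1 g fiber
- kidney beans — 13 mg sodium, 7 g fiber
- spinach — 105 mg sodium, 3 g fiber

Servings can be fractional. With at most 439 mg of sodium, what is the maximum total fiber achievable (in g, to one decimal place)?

236.4 g

Fiber per mg sodium: kidney beans 0.5385, bell pepper 0.3333, spinach 0.02857.
With no serving limits, spend the whole sodium allowance on kidney beans: 439 mg / 13 mg × 7 g = 236.4 g.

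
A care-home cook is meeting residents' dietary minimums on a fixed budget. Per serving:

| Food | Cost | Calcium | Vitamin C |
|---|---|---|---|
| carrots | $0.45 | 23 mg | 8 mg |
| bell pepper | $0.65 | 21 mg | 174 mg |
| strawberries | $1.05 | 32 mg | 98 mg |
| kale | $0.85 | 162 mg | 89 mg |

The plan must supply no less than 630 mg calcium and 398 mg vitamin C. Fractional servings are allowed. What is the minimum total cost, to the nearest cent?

carrots only: max(630/23, 398/8) = 49.75 servings → $22.39.
bell pepper only: max(630/21, 398/174) = 30 servings → $19.50.
strawberries only: max(630/32, 398/98) = 19.69 servings → $20.67.
kale only: max(630/162, 398/89) = 4.472 servings → $3.80.
carrots + bell pepper with both tight: 26.41 servings and 1.073 servings → $12.58.
carrots + strawberries with both tight: 24.53 servings and 2.059 servings → $13.20.
carrots + kale with both targets exact would need a negative amount; discard.
bell pepper + strawberries: intersection lies outside the first quadrant.
bell pepper + kale with both tight: 0.3194 servings and 3.847 servings → $3.48.
strawberries + kale with both tight: 0.6452 servings and 3.761 servings → $3.87.
The minimum over all feasible corners is $3.48.

$3.48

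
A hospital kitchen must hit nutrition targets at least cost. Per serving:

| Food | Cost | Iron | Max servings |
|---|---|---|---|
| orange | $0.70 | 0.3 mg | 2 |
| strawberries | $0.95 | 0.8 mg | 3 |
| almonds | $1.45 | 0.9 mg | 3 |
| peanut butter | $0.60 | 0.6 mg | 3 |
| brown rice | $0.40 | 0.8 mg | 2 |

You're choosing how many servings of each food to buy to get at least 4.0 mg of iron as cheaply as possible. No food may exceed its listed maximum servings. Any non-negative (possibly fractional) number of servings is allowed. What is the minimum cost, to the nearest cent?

$3.31

Cost per mg of iron: brown rice $0.5000, peanut butter $1.0000, strawberries $1.1875, almonds $1.6111, orange $2.3333.
Take 2 servings of brown rice: +1.6 mg iron for $0.80 (total $0.80, still need 2.4 mg).
Take 3 servings of peanut butter: +1.8 mg iron for $1.80 (total $2.60, still need 0.6 mg).
Take 0.75 servings of strawberries: +0.6 mg iron for $0.71 (total $3.31, still need 0.0 mg).
Greedy by cheapest-per-mg is optimal for a single linear constraint, so the minimum cost is $3.31.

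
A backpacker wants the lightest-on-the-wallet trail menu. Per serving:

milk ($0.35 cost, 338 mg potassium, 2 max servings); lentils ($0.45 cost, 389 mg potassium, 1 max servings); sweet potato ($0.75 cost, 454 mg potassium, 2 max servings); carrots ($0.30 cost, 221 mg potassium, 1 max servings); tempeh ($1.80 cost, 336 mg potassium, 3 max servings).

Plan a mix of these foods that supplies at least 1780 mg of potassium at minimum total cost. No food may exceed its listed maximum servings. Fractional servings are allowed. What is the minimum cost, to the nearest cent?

$2.27

Cost per mg of potassium: milk $0.0010, lentils $0.0012, carrots $0.0014, sweet potato $0.0017, tempeh $0.0054.
Take 2 servings of milk: +676.0 mg potassium for $0.70 (total $0.70, still need 1104.0 mg).
Take 1 serving of lentils: +389.0 mg potassium for $0.45 (total $1.15, still need 715.0 mg).
Take 1 serving of carrots: +221.0 mg potassium for $0.30 (total $1.45, still need 494.0 mg).
Take 1.088 servings of sweet potato: +494.0 mg potassium for $0.82 (total $2.27, still need 0.0 mg).
Greedy by cheapest-per-mg is optimal for a single linear constraint, so the minimum cost is $2.27.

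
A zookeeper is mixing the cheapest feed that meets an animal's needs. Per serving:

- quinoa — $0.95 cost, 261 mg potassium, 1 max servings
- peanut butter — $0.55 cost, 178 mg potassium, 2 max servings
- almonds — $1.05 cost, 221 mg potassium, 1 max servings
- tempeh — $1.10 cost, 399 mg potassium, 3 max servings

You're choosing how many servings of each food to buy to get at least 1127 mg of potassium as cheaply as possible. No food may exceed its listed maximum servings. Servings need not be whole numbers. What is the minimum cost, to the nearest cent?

$3.11

Cost per mg of potassium: tempeh $0.0028, peanut butter $0.0031, quinoa $0.0036, almonds $0.0048.
Take 2.825 servings of tempeh: +1127.0 mg potassium for $3.11 (total $3.11, still need 0.0 mg).
Greedy by cheapest-per-mg is optimal for a single linear constraint, so the minimum cost is $3.11.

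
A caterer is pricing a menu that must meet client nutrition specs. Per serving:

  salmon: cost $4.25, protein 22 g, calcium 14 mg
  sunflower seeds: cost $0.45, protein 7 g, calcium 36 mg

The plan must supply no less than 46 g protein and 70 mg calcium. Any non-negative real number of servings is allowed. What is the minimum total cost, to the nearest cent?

Minimising a linear cost over {protein ≥ 46, calcium ≥ 70, servings ≥ 0} — the optimum is at a vertex, using one or two foods.
salmon only: max(46/22, 70/14) = 5 servings → $21.25.
sunflower seeds only: max(46/7, 70/36) = 6.571 servings → $2.96.
salmon + sunflower seeds with both tight: 1.68 servings and 1.291 servings → $7.72.
The minimum over all feasible corners is $2.96.

$2.96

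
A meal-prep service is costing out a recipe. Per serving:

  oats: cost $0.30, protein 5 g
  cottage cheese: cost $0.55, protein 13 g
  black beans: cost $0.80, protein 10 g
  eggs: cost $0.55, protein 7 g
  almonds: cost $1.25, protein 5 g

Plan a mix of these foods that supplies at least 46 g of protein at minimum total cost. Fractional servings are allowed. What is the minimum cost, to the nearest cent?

$1.95

Cost per g of protein: cottage cheese $0.0423, oats $0.0600, eggs $0.0786, black beans $0.0800, almonds $0.2500.
With no serving limits, use only cottage cheese: 46 g / 13 g = 3.538 servings × $0.55 = $1.95.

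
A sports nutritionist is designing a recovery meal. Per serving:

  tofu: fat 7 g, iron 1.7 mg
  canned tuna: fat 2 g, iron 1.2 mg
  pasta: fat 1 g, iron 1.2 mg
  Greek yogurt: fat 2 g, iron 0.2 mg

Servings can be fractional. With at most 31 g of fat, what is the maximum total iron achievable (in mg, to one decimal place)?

37.2 mg

Iron per g fat: pasta 1.2, canned tuna 0.6, tofu 0.2429, Greek yogurt 0.1.
With no serving limits, spend the whole fat allowance on pasta: 31 g / 1 g × 1.2 mg = 37.2 mg.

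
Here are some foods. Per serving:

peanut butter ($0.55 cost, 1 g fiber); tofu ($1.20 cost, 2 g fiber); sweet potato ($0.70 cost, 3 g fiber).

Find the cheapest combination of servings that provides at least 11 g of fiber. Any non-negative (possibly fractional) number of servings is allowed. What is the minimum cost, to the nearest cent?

$2.57

Cost per g of fiber: sweet potato $0.2333, peanut butter $0.5500, tofu $0.6000.
With no serving limits, use only sweet potato: 11 g / 3 g = 3.667 servings × $0.70 = $2.57.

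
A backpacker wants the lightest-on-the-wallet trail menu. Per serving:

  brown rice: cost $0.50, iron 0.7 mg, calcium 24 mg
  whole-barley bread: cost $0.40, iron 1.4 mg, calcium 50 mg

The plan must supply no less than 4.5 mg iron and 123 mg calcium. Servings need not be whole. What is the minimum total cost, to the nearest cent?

$1.29

For a min-cost LP with two ≥-constraints, a basic feasible solution has at most two positive variables.
brown rice only: max(4.5/0.7, 123/24) = 6.429 servings → $3.21.
whole-barley bread only: max(4.5/1.4, 123/50) = 3.214 servings → $1.29.
brown rice + whole-barley bread: the both-tight solution has a negative serving — not a feasible corner.
Cheapest feasible corner: $1.29.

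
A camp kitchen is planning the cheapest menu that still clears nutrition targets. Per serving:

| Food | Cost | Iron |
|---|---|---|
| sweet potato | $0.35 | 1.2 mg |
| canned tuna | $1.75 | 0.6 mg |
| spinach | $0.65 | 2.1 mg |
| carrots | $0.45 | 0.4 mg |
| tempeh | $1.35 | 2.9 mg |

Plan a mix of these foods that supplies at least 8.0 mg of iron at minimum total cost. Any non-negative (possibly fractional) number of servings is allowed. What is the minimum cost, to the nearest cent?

Cost per mg of iron: sweet potato $0.2917, spinach $0.3095, tempeh $0.4655, carrots $1.1250, canned tuna $2.9167.
With no serving limits, use only sweet potato: 8.0 mg / 1.2 mg = 6.667 servings × $0.35 = $2.33.

$2.33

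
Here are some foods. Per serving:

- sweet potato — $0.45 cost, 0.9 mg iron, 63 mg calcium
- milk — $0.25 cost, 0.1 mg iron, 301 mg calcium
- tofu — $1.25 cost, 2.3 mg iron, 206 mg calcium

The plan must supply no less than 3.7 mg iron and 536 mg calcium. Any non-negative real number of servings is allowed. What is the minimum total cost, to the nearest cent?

Compare the cost at each extreme point of the feasible region.
sweet potato only: max(3.7/0.9, 536/63) = 8.508 servings → $3.83.
milk only: max(3.7/0.1, 536/301) = 37 servings → $9.25.
tofu only: max(3.7/2.3, 536/206) = 2.602 servings → $3.25.
sweet potato + milk with both tight: 4.006 servings and 0.9422 servings → $2.04.
sweet potato + tofu with both targets exact would need a negative amount; discard.
milk + tofu with both tight: 0.7006 servings and 1.578 servings → $2.15.
The minimum over all feasible corners is $2.04.

$2.04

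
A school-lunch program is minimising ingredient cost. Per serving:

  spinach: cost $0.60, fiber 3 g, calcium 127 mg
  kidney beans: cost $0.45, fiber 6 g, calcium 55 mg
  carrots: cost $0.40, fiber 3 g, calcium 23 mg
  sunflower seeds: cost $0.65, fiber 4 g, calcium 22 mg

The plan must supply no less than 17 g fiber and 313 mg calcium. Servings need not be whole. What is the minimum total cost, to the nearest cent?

The cheapest plan sits at a corner of the feasible region — with two constraints it uses at most two foods.
spinach only: max(17/3, 313/127) = 5.667 servings → $3.40.
kidney beans only: max(17/6, 313/55) = 5.691 servings → $2.56.
carrots only: max(17/3, 313/23) = 13.61 servings → $5.44.
sunflower seeds only: max(17/4, 313/22) = 14.23 servings → $9.25.
spinach + kidney beans with both tight: 1.58 servings and 2.044 servings → $1.87.
spinach + carrots with both tight: 1.756 servings and 3.91 servings → $2.62.
spinach + sunflower seeds with both tight: 1.986 servings and 2.76 servings → $2.99.
kidney beans + carrots: intersection lies outside the first quadrant.
kidney beans + sunflower seeds with both targets exact would need a negative amount; discard.
carrots + sunflower seeds: intersection lies outside the first quadrant.
The minimum over all feasible corners is $1.87.

$1.87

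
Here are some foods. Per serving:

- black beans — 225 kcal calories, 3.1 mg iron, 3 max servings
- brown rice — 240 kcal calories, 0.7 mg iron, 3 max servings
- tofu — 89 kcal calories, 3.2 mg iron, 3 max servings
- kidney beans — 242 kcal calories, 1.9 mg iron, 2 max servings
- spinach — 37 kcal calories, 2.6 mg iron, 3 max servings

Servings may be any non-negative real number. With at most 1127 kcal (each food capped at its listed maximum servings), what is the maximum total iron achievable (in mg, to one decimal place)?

Iron per kcal: spinach 0.07027, tofu 0.03596, black beans 0.01378, kidney beans 0.007851, brown rice 0.002917.
Take 3 servings of spinach: uses 111 kcal, +7.8 mg iron (running total 7.8 mg).
Take 3 servings of tofu: uses 267 kcal, +9.6 mg iron (running total 17.4 mg).
Take 3 servings of black beans: uses 675 kcal, +9.3 mg iron (running total 26.7 mg).
Take 0.3058 servings of kidney beans: uses 74 kcal, +0.6 mg iron (running total 27.3 mg).
Filling greedily by iron-per-kcal is optimal for one linear limit, giving 27.3 mg.

27.3 mg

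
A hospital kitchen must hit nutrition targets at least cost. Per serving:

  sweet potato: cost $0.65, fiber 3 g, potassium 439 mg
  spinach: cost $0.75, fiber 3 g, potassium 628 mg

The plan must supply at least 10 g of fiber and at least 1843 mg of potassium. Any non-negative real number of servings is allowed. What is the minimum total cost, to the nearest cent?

Check every corner: each single food scaled to meet both minima, and each pair solved so both constraints bind.
sweet potato only: max(10/3, 1843/439) = 4.198 servings → $2.73.
spinach only: max(10/3, 1843/628) = 3.333 servings → $2.50.
sweet potato + spinach with both tight: 1.325 servings and 2.009 servings → $2.37.
The minimum over all feasible corners is $2.37.

$2.37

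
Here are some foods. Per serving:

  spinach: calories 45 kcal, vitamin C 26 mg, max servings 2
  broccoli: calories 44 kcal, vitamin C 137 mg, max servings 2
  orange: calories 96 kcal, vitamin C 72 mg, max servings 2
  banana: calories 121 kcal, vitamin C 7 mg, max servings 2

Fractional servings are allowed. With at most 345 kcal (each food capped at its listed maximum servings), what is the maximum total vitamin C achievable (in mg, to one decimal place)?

Vitamin C per kcal: broccoli 3.114, orange 0.75, spinach 0.5778, banana 0.05785.
Take 2 servings of broccoli: uses 88 kcal, +274.0 mg vitamin C (running total 274.0 mg).
Take 2 servings of orange: uses 192 kcal, +144.0 mg vitamin C (running total 418.0 mg).
Take 1.444 servings of spinach: uses 65 kcal, +37.6 mg vitamin C (running total 455.6 mg).
Filling greedily by vitamin C-per-kcal is optimal for one linear limit, giving 455.6 mg.

455.6 mg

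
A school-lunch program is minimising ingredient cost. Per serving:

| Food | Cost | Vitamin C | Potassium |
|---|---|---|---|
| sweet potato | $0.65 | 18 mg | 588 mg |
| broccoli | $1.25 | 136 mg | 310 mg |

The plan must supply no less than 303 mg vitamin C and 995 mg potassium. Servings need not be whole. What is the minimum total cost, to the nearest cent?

$3.05

This is a tiny linear program; its minimum lies at a vertex of the feasible set. List the vertices and price them.
sweet potato only: max(303/18, 995/588) = 16.83 servings → $10.94.
broccoli only: max(303/136, 995/310) = 3.21 servings → $4.01.
sweet potato + broccoli with both tight: 0.5564 servings and 2.154 servings → $3.05.
The minimum over all feasible corners is $3.05.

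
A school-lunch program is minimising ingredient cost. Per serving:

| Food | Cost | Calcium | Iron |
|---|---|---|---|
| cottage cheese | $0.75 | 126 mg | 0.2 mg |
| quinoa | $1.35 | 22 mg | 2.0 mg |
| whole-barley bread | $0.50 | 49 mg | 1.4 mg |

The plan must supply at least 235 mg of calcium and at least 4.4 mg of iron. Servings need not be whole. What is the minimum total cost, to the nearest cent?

$2.03

The cheapest plan sits at a corner of the feasible region — with two constraints it uses at most two foods.
cottage cheese only: max(235/126, 4.4/0.2) = 22 servings → $16.50.
quinoa only: max(235/22, 4.4/2.0) = 10.68 servings → $14.42.
whole-barley bread only: max(235/49, 4.4/1.4) = 4.796 servings → $2.40.
cottage cheese + quinoa with both tight: 1.507 servings and 2.049 servings → $3.90.
cottage cheese + whole-barley bread with both tight: 0.6807 servings and 3.046 servings → $2.03.
quinoa + whole-barley bread: intersection lies outside the first quadrant.
Cheapest feasible corner: $2.03.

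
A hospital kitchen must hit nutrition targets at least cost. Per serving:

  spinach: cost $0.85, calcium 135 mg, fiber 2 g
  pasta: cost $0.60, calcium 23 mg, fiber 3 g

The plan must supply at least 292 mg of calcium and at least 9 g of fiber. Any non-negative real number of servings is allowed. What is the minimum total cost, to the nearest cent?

Minimising a linear cost over {calcium ≥ 292, fiber ≥ 9, servings ≥ 0} — the optimum is at a vertex, using one or two foods.
spinach only: max(292/135, 9/2) = 4.5 servings → $3.83.
pasta only: max(292/23, 9/3) = 12.7 servings → $7.62.
spinach + pasta with both tight: 1.864 servings and 1.758 servings → $2.64.
The minimum over all feasible corners is $2.64.

$2.64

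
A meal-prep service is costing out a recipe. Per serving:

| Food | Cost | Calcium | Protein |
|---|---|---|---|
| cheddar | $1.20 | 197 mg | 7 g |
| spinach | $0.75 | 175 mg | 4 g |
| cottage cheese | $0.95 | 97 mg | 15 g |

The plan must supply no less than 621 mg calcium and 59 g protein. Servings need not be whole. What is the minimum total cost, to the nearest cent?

With two linear requirements the optimum uses one or two foods; enumerate the corners.
cheddar only: max(621/197, 59/7) = 8.429 servings → $10.11.
spinach only: max(621/175, 59/4) = 14.75 servings → $11.06.
cottage cheese only: max(621/97, 59/15) = 6.402 servings → $6.08.
cheddar + spinach: intersection lies outside the first quadrant.
cheddar + cottage cheese with both tight: 1.578 servings and 3.197 servings → $4.93.
spinach + cottage cheese with both tight: 1.606 servings and 3.505 servings → $4.53.
So the least-cost plan costs $4.53.

$4.53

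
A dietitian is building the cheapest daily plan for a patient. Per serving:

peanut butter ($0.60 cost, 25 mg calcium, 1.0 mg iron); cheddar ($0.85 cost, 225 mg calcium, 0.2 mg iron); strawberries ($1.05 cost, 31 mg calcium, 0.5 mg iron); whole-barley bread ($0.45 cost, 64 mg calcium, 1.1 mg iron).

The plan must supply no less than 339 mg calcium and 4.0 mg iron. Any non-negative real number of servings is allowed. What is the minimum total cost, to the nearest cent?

Two binding constraints pin down two serving amounts, so the optimal mix uses at most two foods. The candidates are each food alone (scaled to the tighter of calcium/iron) and each pair with both constraints tight.
peanut butter only: max(339/25, 4.0/1.0) = 13.56 servings → $8.14.
cheddar only: max(339/225, 4.0/0.2) = 20 servings → $17.00.
strawberries only: max(339/31, 4.0/0.5) = 10.94 servings → $11.48.
whole-barley bread only: max(339/64, 4.0/1.1) = 5.297 servings → $2.38.
peanut butter + cheddar with both tight: 3.783 servings and 1.086 servings → $3.19.
peanut butter + strawberries: intersection lies outside the first quadrant.
peanut butter + whole-barley bread: intersection lies outside the first quadrant.
cheddar + strawberries with both tight: 0.428 servings and 7.829 servings → $8.58.
cheddar + whole-barley bread with both tight: 0.4981 servings and 3.546 servings → $2.02.
strawberries + whole-barley bread: the both-tight solution has a negative serving — not a feasible corner.
So the least-cost plan costs $2.02.

$2.02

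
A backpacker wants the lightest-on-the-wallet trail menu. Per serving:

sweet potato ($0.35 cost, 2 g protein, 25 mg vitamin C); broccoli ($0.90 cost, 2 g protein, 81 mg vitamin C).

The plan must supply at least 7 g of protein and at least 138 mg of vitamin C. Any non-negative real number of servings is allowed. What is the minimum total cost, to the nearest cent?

$1.72

An LP optimum is at a vertex; with two nutrient constraints at most two foods are used. Check each candidate.
sweet potato only: max(7/2, 138/25) = 5.52 servings → $1.93.
broccoli only: max(7/2, 138/81) = 3.5 servings → $3.15.
sweet potato + broccoli with both tight: 2.598 servings and 0.9018 servings → $1.72.
So the least-cost plan costs $1.72.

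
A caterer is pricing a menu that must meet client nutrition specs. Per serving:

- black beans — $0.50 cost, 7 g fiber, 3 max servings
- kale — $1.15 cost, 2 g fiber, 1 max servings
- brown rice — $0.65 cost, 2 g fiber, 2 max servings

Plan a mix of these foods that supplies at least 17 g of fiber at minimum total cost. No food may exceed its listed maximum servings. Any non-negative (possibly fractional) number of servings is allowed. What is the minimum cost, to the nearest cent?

$1.21

Cost per g of fiber: black beans $0.0714, brown rice $0.3250, kale $0.5750.
Take 2.429 servings of black beans: +17.0 g fiber for $1.21 (total $1.21, still need 0.0 g).
Greedy by cheapest-per-g is optimal for a single linear constraint, so the minimum cost is $1.21.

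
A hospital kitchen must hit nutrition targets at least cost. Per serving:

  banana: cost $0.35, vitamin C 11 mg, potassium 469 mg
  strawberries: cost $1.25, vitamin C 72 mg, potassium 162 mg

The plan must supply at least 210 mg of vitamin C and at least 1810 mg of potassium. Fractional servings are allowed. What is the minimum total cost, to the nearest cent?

$4.12

For a min-cost LP with two ≥-constraints, a basic feasible solution has at most two positive variables.
banana only: max(210/11, 1810/469) = 19.09 servings → $6.68.
strawberries only: max(210/72, 1810/162) = 11.17 servings → $13.97.
banana + strawberries with both tight: 3.011 servings and 2.457 servings → $4.12.
The minimum over all feasible corners is $4.12.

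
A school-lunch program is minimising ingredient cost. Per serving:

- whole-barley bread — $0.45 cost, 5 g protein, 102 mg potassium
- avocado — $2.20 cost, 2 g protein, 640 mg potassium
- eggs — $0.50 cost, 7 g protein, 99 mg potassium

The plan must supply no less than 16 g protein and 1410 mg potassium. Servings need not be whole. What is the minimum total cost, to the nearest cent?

$5.09

This is a tiny linear program; its minimum lies at a vertex of the feasible set. List the vertices and price them.
whole-barley bread only: max(16/5, 1410/102) = 13.82 servings → $6.22.
avocado only: max(16/2, 1410/640) = 8 servings → $17.60.
eggs only: max(16/7, 1410/99) = 14.24 servings → $7.12.
whole-barley bread + avocado with both tight: 2.477 servings and 1.808 servings → $5.09.
whole-barley bread + eggs: the both-tight solution has a negative serving — not a feasible corner.
avocado + eggs with both tight: 1.935 servings and 1.733 servings → $5.12.
Cheapest feasible corner: $5.09.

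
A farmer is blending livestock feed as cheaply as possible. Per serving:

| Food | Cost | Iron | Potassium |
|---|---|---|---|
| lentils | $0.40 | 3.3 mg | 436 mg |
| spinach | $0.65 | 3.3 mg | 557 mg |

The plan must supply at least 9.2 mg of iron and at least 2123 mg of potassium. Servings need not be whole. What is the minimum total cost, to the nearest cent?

With two linear requirements the optimum uses one or two foods; enumerate the corners.
lentils only: max(9.2/3.3, 2123/436) = 4.869 servings → $1.95.
spinach only: max(9.2/3.3, 2123/557) = 3.811 servings → $2.48.
lentils + spinach: the both-tight solution has a negative serving — not a feasible corner.
Cheapest feasible corner: $1.95.

$1.95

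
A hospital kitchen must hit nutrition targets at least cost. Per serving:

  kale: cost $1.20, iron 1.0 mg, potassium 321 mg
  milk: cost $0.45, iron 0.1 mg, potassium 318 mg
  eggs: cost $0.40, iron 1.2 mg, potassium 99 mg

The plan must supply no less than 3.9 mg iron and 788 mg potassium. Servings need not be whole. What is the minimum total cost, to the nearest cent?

kale only: max(3.9/1.0, 788/321) = 3.9 servings → $4.68.
milk only: max(3.9/0.1, 788/318) = 39 servings → $17.55.
eggs only: max(3.9/1.2, 788/99) = 7.96 servings → $3.18.
kale + milk with both targets exact would need a negative amount; discard.
kale + eggs with both tight: 1.955 servings and 1.621 servings → $2.99.
milk + eggs with both tight: 1.505 servings and 3.125 servings → $1.93.
Cheapest feasible corner: $1.93.

$1.93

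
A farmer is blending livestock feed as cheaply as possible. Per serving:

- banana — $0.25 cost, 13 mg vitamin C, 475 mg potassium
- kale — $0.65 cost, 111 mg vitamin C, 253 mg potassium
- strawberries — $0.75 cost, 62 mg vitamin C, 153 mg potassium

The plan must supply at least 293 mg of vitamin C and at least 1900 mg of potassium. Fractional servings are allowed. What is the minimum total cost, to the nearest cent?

An LP optimum is at a vertex; with two nutrient constraints at most two foods are used. Check each candidate.
banana only: max(293/13, 1900/475) = 22.54 servings → $5.63.
kale only: max(293/111, 1900/253) = 7.51 servings → $4.88.
strawberries only: max(293/62, 1900/153) = 12.42 servings → $9.31.
banana + kale with both tight: 2.767 servings and 2.316 servings → $2.20.
banana + strawberries with both tight: 2.657 servings and 4.169 servings → $3.79.
kale + strawberries: the both-tight solution has a negative serving — not a feasible corner.
Cheapest feasible corner: $2.20.

$2.20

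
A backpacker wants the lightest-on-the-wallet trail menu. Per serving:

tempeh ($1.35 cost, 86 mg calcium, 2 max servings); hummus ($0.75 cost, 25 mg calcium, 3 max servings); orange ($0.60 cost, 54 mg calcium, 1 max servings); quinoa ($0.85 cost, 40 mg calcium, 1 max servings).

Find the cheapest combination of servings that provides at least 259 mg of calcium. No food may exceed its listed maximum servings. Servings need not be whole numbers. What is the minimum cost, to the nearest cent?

Cost per mg of calcium: orange $0.0111, tempeh $0.0157, quinoa $0.0213, hummus $0.0300.
Take 1 serving of orange: +54.0 mg calcium for $0.60 (total $0.60, still need 205.0 mg).
Take 2 servings of tempeh: +172.0 mg calcium for $2.70 (total $3.30, still need 33.0 mg).
Take 0.825 servings of quinoa: +33.0 mg calcium for $0.70 (total $4.00, still need 0.0 mg).
Filling from the cheapest source first is optimal under one linear minimum: $4.00.

$4.00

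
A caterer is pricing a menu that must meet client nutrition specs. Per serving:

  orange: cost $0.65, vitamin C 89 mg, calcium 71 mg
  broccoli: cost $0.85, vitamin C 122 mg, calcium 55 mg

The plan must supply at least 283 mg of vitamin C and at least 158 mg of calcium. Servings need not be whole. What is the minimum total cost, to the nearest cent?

orange only: max(283/89, 158/71) = 3.18 servings → $2.07.
broccoli only: max(283/122, 158/55) = 2.873 servings → $2.44.
orange + broccoli with both tight: 0.9851 servings and 1.601 servings → $2.00.
Cheapest feasible corner: $2.00.

$2.00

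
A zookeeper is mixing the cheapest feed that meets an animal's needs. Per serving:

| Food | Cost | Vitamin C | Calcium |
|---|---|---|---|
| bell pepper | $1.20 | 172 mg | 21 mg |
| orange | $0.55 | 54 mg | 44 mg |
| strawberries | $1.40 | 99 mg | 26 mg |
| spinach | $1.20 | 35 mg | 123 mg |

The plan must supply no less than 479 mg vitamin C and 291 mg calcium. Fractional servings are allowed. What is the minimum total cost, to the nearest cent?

Check every corner: each single food scaled to meet both minima, and each pair solved so both constraints bind.
bell pepper only: max(479/172, 291/21) = 13.86 servings → $16.63.
orange only: max(479/54, 291/44) = 8.87 servings → $4.88.
strawberries only: max(479/99, 291/26) = 11.19 servings → $15.67.
spinach only: max(479/35, 291/123) = 13.69 servings → $16.42.
bell pepper + orange with both tight: 0.8334 servings and 6.216 servings → $4.42.
bell pepper + strawberries: intersection lies outside the first quadrant.
bell pepper + spinach with both tight: 2.386 servings and 1.958 servings → $5.21.
orange + strawberries with both tight: 5.54 servings and 1.816 servings → $5.59.
orange + spinach: intersection lies outside the first quadrant.
strawberries + spinach with both tight: 4.325 servings and 1.452 servings → $7.80.
Cheapest feasible corner: $4.42.

$4.42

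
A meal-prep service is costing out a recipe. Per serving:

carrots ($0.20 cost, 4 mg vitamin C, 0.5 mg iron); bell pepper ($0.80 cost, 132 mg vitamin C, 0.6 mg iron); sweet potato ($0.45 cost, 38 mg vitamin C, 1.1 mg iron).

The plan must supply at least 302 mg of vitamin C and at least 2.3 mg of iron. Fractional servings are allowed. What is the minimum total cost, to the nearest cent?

With two linear requirements the optimum uses one or two foods; enumerate the corners.
carrots only: max(302/4, 2.3/0.5) = 75.5 servings → $15.10.
bell pepper only: max(302/132, 2.3/0.6) = 3.833 servings → $3.07.
sweet potato only: max(302/38, 2.3/1.1) = 7.947 servings → $3.58.
carrots + bell pepper with both tight: 1.925 servings and 2.23 servings → $2.17.
carrots + sweet potato with both targets exact would need a negative amount; discard.
bell pepper + sweet potato with both tight: 2 servings and 1 serving → $2.05.
So the least-cost plan costs $2.05.

$2.05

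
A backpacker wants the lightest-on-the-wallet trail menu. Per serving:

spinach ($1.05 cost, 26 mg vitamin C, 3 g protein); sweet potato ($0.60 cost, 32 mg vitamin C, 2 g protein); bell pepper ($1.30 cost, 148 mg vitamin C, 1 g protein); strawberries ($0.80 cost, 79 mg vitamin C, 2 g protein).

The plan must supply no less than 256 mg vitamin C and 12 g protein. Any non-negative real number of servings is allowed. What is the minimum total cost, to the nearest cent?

$3.87

Minimising a linear cost over {vitamin C ≥ 256, protein ≥ 12, servings ≥ 0} — the optimum is at a vertex, using one or two foods.
spinach only: max(256/26, 12/3) = 9.846 servings → $10.34.
sweet potato only: max(256/32, 12/2) = 8 servings → $4.80.
bell pepper only: max(256/148, 12/1) = 12 servings → $15.60.
strawberries only: max(256/79, 12/2) = 6 servings → $4.80.
spinach + sweet potato: intersection lies outside the first quadrant.
spinach + bell pepper with both tight: 3.636 servings and 1.091 servings → $5.24.
spinach + strawberries with both tight: 2.357 servings and 2.465 servings → $4.45.
sweet potato + bell pepper with both tight: 5.758 servings and 0.4848 servings → $4.08.
sweet potato + strawberries with both tight: 4.638 servings and 1.362 servings → $3.87.
bell pepper + strawberries: intersection lies outside the first quadrant.
The minimum over all feasible corners is $3.87.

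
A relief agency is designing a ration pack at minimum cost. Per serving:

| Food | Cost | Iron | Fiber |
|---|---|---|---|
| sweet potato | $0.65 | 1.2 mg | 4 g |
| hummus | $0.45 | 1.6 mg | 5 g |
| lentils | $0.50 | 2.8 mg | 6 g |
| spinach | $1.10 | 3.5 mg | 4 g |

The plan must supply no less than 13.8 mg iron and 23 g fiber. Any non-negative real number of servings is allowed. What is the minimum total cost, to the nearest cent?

Check every corner: each single food scaled to meet both minima, and each pair solved so both constraints bind.
sweet potato only: max(13.8/1.2, 23/4) = 11.5 servings → $7.47.
hummus only: max(13.8/1.6, 23/5) = 8.625 servings → $3.88.
lentils only: max(13.8/2.8, 23/6) = 4.929 servings → $2.46.
spinach only: max(13.8/3.5, 23/4) = 5.75 servings → $6.33.
sweet potato + hummus: the both-tight solution has a negative serving — not a feasible corner.
sweet potato + lentils: the both-tight solution has a negative serving — not a feasible corner.
sweet potato + spinach with both tight: 2.75 servings and 3 servings → $5.09.
hummus + lentils with both targets exact would need a negative amount; discard.
hummus + spinach with both tight: 2.279 servings and 2.901 servings → $4.22.
lentils + spinach with both tight: 2.582 servings and 1.878 servings → $3.36.
Cheapest feasible corner: $2.46.

$2.46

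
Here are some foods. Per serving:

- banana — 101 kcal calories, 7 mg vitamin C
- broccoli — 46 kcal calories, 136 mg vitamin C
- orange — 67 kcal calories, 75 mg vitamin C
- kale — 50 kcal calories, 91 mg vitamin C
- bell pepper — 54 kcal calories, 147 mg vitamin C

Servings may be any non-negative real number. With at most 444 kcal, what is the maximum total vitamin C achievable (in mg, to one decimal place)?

1312.7 mg

Vitamin C per kcal: broccoli 2.957, bell pepper 2.722, kale 1.82, orange 1.119, banana 0.06931.
With no serving limits, spend the whole calories allowance on broccoli: 444 kcal / 46 kcal × 136 mg = 1312.7 mg.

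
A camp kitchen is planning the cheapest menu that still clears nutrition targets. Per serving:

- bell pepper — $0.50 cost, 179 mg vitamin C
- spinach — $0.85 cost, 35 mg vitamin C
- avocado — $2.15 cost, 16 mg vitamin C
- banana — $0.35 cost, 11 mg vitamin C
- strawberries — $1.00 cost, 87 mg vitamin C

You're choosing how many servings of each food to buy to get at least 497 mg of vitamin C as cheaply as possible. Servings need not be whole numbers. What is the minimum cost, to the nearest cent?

Cost per mg of vitamin C: bell pepper $0.0028, strawberries $0.0115, spinach $0.0243, banana $0.0318, avocado $0.1344.
With no serving limits, use only bell pepper: 497 mg / 179 mg = 2.777 servings × $0.50 = $1.39.

$1.39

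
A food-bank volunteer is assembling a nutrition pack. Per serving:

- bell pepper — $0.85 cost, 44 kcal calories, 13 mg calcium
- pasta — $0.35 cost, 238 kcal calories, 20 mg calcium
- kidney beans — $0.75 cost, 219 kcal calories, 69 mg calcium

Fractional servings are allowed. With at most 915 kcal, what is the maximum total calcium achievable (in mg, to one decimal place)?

288.3 mg

Calcium per kcal: kidney beans 0.3151, bell pepper 0.2955, pasta 0.08403.
With no serving limits, spend the whole calories allowance on kidney beans: 915 kcal / 219 kcal × 69 mg = 288.3 mg.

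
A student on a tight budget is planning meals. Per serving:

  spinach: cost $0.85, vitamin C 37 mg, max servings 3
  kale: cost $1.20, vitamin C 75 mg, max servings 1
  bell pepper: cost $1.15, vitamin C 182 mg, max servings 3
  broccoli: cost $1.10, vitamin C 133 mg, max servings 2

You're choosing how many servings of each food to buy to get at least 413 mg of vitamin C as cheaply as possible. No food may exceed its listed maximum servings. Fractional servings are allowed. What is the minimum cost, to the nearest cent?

Cost per mg of vitamin C: bell pepper $0.0063, broccoli $0.0083, kale $0.0160, spinach $0.0230.
Take 2.269 servings of bell pepper: +413.0 mg vitamin C for $2.61 (total $2.61, still need 0.0 mg).
Greedy by cheapest-per-mg is optimal for a single linear constraint, so the minimum cost is $2.61.

$2.61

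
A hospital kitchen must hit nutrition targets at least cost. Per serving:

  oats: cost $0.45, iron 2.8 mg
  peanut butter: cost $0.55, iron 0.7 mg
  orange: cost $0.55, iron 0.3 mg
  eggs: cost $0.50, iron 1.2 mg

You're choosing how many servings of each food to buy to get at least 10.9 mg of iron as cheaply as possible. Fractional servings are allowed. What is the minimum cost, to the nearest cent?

$1.75

Cost per mg of iron: oats $0.1607, eggs $0.4167, peanut butter $0.7857, orange $1.8333.
With no serving limits, use only oats: 10.9 mg / 2.8 mg = 3.893 servings × $0.45 = $1.75.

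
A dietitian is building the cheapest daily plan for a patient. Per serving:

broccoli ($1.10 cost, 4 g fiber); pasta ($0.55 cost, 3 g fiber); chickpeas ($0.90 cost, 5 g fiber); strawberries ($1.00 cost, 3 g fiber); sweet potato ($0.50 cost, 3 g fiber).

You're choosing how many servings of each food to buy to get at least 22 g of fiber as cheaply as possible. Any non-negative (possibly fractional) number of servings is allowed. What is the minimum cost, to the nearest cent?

$3.67

Cost per g of fiber: sweet potato $0.1667, chickpeas $0.1800, pasta $0.1833, broccoli $0.2750, strawberries $0.3333.
With no serving limits, use only sweet potato: 22 g / 3 g = 7.333 servings × $0.50 = $3.67.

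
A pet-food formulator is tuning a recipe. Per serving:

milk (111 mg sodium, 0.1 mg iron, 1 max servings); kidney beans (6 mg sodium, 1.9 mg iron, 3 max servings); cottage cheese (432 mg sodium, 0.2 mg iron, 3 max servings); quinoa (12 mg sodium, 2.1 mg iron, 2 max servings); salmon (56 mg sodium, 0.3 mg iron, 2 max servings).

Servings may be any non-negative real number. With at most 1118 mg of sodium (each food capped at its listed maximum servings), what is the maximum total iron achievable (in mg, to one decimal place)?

Iron per mg sodium: kidney beans 0.3167, quinoa 0.175, salmon 0.005357, milk 0.0009009, cottage cheese 0.000463.
Take 3 servings of kidney beans: uses 18 mg sodium, +5.7 mg iron (running total 5.7 mg).
Take 2 servings of quinoa: uses 24 mg sodium, +4.2 mg iron (running total 9.9 mg).
Take 2 servings of salmon: uses 112 mg sodium, +0.6 mg iron (running total 10.5 mg).
Take 1 serving of milk: uses 111 mg sodium, +0.1 mg iron (running total 10.6 mg).
Take 1.975 servings of cottage cheese: uses 853 mg sodium, +0.4 mg iron (running total 11.0 mg).
Filling greedily by iron-per-mg sodium is optimal for one linear limit, giving 11.0 mg.

11.0 mg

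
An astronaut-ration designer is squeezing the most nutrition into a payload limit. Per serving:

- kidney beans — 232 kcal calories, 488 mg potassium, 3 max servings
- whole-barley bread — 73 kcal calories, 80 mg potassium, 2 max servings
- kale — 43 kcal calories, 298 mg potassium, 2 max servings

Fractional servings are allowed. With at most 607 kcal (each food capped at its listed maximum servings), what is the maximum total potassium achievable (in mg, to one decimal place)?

Potassium per kcal: kale 6.93, kidney beans 2.103, whole-barley bread 1.096.
Take 2 servings of kale: uses 86 kcal, +596.0 mg potassium (running total 596.0 mg).
Take 2.246 servings of kidney beans: uses 521 kcal, +1095.9 mg potassium (running total 1691.9 mg).
Greedy by best ratio exhausts the calories allowance optimally: 1691.9 mg.

1691.9 mg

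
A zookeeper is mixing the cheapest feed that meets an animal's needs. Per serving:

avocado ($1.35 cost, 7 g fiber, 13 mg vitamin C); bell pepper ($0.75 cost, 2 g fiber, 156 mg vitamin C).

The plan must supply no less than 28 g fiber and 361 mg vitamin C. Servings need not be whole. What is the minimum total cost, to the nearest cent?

$6.14

A basic optimal solution has at most two foods positive. Try each food alone and each pair with both targets met exactly.
avocado only: max(28/7, 361/13) = 27.77 servings → $37.49.
bell pepper only: max(28/2, 361/156) = 14 servings → $10.50.
avocado + bell pepper with both tight: 3.42 servings and 2.029 servings → $6.14.
So the least-cost plan costs $6.14.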